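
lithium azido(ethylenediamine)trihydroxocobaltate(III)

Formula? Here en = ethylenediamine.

Li[Co(en)(N3)(OH)3]

Ligands: 1 azido (N3, -1), 3 hydroxo (OH, -1), 1 ethylenediamine (en, neutral). Ligand charge sum = -4.
With Co in oxidation state +3, the complex ion is [Co...]^1−.
Charge balance with lithium (+1) requires 1 complex ion per 1 lithium.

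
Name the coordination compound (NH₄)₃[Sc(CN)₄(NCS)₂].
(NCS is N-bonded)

ammonium tetracyanodiisothiocyanatoscandate(III)

The 3 ammonium counter-ions carry a total charge of +3, so each complex ion is 3−.
Ligand charges: 2×isothiocyanato (-1 each), 4×cyano (-1 each); total -6. So Sc + (-6) = 3−, giving Sc = +3.
Ligands are named alphabetically: cyano before isothiocyanato.
The complex ion is anionic, so scandium takes the -ate form scandate(III).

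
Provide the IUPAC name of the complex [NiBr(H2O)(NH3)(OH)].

ammineaquabromohydroxonickel(II)

There is no counter-ion, so the complex is neutral overall.
Ligand charges: 1×ammine (neutral), 1×bromo (-1 each), 1×hydroxo (-1 each), 1×aqua (neutral); total -2. So Ni + (-2) = 0, giving Ni = +2.
Ligands are named alphabetically: ammine before aqua before bromo before hydroxo.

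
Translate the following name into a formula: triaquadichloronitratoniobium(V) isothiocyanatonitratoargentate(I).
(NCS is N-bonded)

[NbCl2(H2O)3(NO3)][Ag(NCS)(NO3)]2

Cation [Nb…]: ligand charges -3, Nb(V) ⇒ ion charge 2+.
Anion [Ag…]: ligand charges -2, Ag(I) ⇒ ion charge 1−.
One 2+ cation requires 2 of the 1− anion.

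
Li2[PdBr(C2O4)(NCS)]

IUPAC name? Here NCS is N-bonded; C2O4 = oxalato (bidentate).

The 2 lithium counter-ions carry a total charge of +2, so each complex ion is 2−.
Ligand charges: 1×bromo (-1 each), 1×isothiocyanato (-1 each), 1×oxalato (-2 each); total -4. So Pd + (-4) = 2−, giving Pd = +2.
Ligands are named alphabetically: bromo before isothiocyanato before oxalato.
The complex ion is anionic, so palladium takes the -ate form palladate(II).

lithium bromoisothiocyanatooxalatopalladate(II)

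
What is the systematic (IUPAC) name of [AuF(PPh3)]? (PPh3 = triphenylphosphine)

There is no counter-ion, so the complex is neutral overall.
Ligand charges: 1×triphenylphosphine (neutral), 1×fluoro (-1 each); total -1. So Au + (-1) = 0, giving Au = +1.
Ligands are named alphabetically: fluoro before triphenylphosphine.

fluoro(triphenylphosphine)gold(I)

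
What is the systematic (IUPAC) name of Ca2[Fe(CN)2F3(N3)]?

The 2 calcium counter-ions carry a total charge of +4, so each complex ion is 4−.
Ligand charges: 2×cyano (-1 each), 1×azido (-1 each), 3×fluoro (-1 each); total -6. So Fe + (-6) = 4−, giving Fe = +2.
The complex ion is anionic, so iron takes the -ate form ferrate(II).

calcium azidodicyanotrifluoroferrate(II)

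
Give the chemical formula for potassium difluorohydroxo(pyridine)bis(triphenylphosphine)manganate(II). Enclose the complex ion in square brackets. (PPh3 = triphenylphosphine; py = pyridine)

Ligands: 2 triphenylphosphine (PPh3, neutral), 1 pyridine (py, neutral), 1 hydroxo (OH, -1), 2 fluoro (F, -1). Ligand charge sum = -3.
With Mn in oxidation state +2, the complex ion is [Mn...]^1−.
Charge balance with potassium (+1) requires 1 complex ion per 1 potassium.

K[MnF2(OH)(PPh3)2(py)]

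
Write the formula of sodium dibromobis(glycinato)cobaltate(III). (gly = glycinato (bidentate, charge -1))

Ligands: 2 glycinato (gly, -1), 2 bromo (Br, -1). Ligand charge sum = -4.
With Co in oxidation state +3, the complex ion is [Co...]^1−.
Charge balance with sodium (+1) requires 1 complex ion per 1 sodium.

Na[CoBr2(gly)2]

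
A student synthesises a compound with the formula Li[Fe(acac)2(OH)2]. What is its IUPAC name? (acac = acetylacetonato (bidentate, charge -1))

The 1 lithium counter-ion carries a total charge of +1, so each complex ion is 1−.
Ligand charges: 2×hydroxo (-1 each), 2×acetylacetonato (-1 each); total -4. So Fe + (-4) = 1−, giving Fe = +3.
Ligands are named alphabetically: acetylacetonato before hydroxo.
The complex ion is anionic, so iron takes the -ate form ferrate(III).

lithium bis(acetylacetonato)dihydroxoferrate(III)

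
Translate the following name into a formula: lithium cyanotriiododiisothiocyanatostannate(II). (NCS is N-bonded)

Li4[Sn(CN)I3(NCS)2]

Ligands: 2 isothiocyanato (NCS, -1), 1 cyano (CN, -1), 3 iodo (I, -1). Ligand charge sum = -6.
With Sn in oxidation state +2, the complex ion is [Sn...]^4−.
Charge balance with lithium (+1) requires 1 complex ion per 4 lithium.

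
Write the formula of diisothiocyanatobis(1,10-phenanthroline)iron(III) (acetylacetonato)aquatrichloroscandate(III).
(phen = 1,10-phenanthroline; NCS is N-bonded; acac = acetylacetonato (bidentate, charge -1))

Cation [Fe…]: ligand charges -2, Fe(III) ⇒ ion charge 1+.
Anion [Sc…]: ligand charges -4, Sc(III) ⇒ ion charge 1−.
One 1+ cation balances one 1− anion.

[Fe(NCS)2(phen)2][Sc(acac)Cl3(H2O)]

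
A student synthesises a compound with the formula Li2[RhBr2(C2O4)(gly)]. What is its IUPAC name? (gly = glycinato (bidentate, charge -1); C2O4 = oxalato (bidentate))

lithium dibromo(glycinato)oxalatorhodate(III)

The 2 lithium counter-ions carry a total charge of +2, so each complex ion is 2−.
Ligand charges: 1×glycinato (-1 each), 1×oxalato (-2 each), 2×bromo (-1 each); total -5. So Rh + (-5) = 2−, giving Rh = +3.
Ligands are named alphabetically: bromo before glycinato before oxalato.
The complex ion is anionic, so rhodium takes the -ate form rhodate(III).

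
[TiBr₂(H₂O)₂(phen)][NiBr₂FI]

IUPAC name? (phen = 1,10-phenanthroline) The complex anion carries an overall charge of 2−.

Both ions are complex: the cation is named first with the plain metal name, the anion second with the -ate form; each ion's ligands are alphabetised independently.
The complex anion is given as 2−; its ligand charges sum to -4, so Ni = +2.
A 1:1 salt means the cation carries the equal and opposite charge, 2+.
Cation: ligand charges sum to -2; for the ion to be 2+, Ti = +4.

diaquadibromo(1,10-phenanthroline)titanium(IV) dibromofluoroiodonickelate(II)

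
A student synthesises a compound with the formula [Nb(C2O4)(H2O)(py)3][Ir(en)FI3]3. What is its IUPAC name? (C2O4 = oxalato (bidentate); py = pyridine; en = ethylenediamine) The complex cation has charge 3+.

aquaoxalatotris(pyridine)niobium(V) (ethylenediamine)fluorotriiodoiridate(III)

Both ions are complex: the cation is named first with the plain metal name, the anion second with the -ate form; each ion's ligands are alphabetised independently.
The complex cation is given as 3+; its ligand charges sum to -2, so Nb = +5.
With 3 anions per cation, each anion must be 3/3 = 1−.
Anion: ligand charges sum to -4; for the ion to be 1−, Ir = +3.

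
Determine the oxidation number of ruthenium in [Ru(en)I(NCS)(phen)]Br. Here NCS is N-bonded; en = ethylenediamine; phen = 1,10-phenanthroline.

1 bromide outside the brackets (-1 each) → the complex ion is 1+.
Ligand charges: 1×NCS = -1; 1×en neutral; 1×I = -1; 1×phen neutral; sum -2.
Ru + (-2) = 1+ ⇒ Ru is +3.

+3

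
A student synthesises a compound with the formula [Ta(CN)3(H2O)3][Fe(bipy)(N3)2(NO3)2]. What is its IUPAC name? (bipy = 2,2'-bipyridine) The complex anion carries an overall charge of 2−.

triaquatricyanotantalum(V) diazido(2,2'-bipyridine)dinitratoferrate(II)

Both ions are complex: the cation is named first with the plain metal name, the anion second with the -ate form; each ion's ligands are alphabetised independently.
The complex anion is given as 2−; its ligand charges sum to -4, so Fe = +2.
A 1:1 salt means the cation carries the equal and opposite charge, 2+.
Cation: ligand charges sum to -3; for the ion to be 2+, Ta = +5.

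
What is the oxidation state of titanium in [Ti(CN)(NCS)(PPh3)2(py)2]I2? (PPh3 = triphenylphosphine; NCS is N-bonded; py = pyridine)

+4

2 iodide outside the brackets (-1 each) → the complex ion is 2+.
Ligand charges: 1×CN = -1; 2×PPh3 neutral; 1×NCS = -1; 2×py neutral; sum -2.
Ti + (-2) = 2+ ⇒ Ti is +4.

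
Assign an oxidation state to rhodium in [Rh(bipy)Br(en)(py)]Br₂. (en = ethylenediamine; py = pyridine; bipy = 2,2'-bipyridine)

+3

2 bromide outside the brackets (-1 each) → the complex ion is 2+.
Ligand charges: 1×en neutral; 1×py neutral; 1×bipy neutral; 1×Br = -1; sum -1.
Rh + (-1) = 2+ ⇒ Rh is +3.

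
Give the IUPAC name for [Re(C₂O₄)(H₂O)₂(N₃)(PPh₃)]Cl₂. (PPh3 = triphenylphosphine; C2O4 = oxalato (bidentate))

diaquaazidooxalato(triphenylphosphine)rhenium(V) chloride

The 2 chloride counter-ions carry a total charge of -2, so each complex ion is 2+.
Ligand charges: 1×triphenylphosphine (neutral), 1×azido (-1 each), 2×aqua (neutral), 1×oxalato (-2 each); total -3. So Re + (-3) = 2+, giving Re = +5.
Ligands are named alphabetically: aqua before azido before oxalato before triphenylphosphine.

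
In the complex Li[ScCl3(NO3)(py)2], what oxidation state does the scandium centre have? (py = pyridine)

1 lithium outside the brackets (+1 each) → the complex ion is 1−.
Ligand charges: 3×Cl = -3; 1×NO3 = -1; 2×py neutral; sum -4.
Sc + (-4) = 1− ⇒ Sc is +3.

+3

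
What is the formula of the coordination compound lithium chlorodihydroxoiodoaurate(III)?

Li[AuClI(OH)2]

Ligands: 1 chloro (Cl, -1), 1 iodo (I, -1), 2 hydroxo (OH, -1). Ligand charge sum = -4.
With Au in oxidation state +3, the complex ion is [Au...]^1−.
Charge balance with lithium (+1) requires 1 complex ion per 1 lithium.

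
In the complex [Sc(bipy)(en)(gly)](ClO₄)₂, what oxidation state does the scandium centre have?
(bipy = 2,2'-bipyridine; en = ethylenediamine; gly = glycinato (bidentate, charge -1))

+3

2 perchlorate outside the brackets (-1 each) → the complex ion is 2+.
Ligand charges: 1×bipy neutral; 1×en neutral; 1×gly = -1; sum -1.
Sc + (-1) = 2+ ⇒ Sc is +3.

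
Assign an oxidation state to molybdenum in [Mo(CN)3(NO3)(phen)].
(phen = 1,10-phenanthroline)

+4

No counter-ion: the bracketed complex is neutral.
Ligand charges: 1×NO3 = -1; 3×CN = -3; 1×phen neutral; sum -4.
Mo + (-4) = 0 ⇒ Mo is +4.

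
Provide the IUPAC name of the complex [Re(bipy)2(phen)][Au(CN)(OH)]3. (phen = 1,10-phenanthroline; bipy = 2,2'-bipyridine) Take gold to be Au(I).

Both ions are complex: the cation is named first with the plain metal name, the anion second with the -ate form; each ion's ligands are alphabetised independently.
Au is given as +1; the anion's ligand charges sum to -2, so the complex anion is 1−.
With 3 anions per cation, the cation must be 3×1 = 3+.
Cation: ligand charges sum to 0; for the ion to be 3+, Re = +3.

bis(2,2'-bipyridine)(1,10-phenanthroline)rhenium(III) cyanohydroxoaurate(I)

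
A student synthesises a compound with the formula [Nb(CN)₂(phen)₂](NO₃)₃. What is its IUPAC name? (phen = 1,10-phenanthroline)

dicyanobis(1,10-phenanthroline)niobium(V) nitrate

The 3 nitrate counter-ions carry a total charge of -3, so each complex ion is 3+.
Ligand charges: 2×1,10-phenanthroline (neutral), 2×cyano (-1 each); total -2. So Nb + (-2) = 3+, giving Nb = +5.
Ligands are named alphabetically: cyano before phenanthroline.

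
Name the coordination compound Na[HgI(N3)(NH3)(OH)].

sodium ammineazidohydroxoiodomercurate(II)

The 1 sodium counter-ion carries a total charge of +1, so each complex ion is 1−.
Ligand charges: 1×hydroxo (-1 each), 1×azido (-1 each), 1×iodo (-1 each), 1×ammine (neutral); total -3. So Hg + (-3) = 1−, giving Hg = +2.
The complex ion is anionic, so mercury takes the -ate form mercurate(II).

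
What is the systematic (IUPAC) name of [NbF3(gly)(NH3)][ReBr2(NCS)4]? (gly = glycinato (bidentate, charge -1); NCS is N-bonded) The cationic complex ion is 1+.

Both ions are complex: the cation is named first with the plain metal name, the anion second with the -ate form; each ion's ligands are alphabetised independently.
The complex cation is given as 1+; its ligand charges sum to -4, so Nb = +5.
A 1:1 salt means the anion carries the equal and opposite charge, 1−.
Anion: ligand charges sum to -6; for the ion to be 1−, Re = +5.

amminetrifluoro(glycinato)niobium(V) dibromotetraisothiocyanatorhenate(V)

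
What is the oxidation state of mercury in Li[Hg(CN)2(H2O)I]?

+2

1 lithium outside the brackets (+1 each) → the complex ion is 1−.
Ligand charges: 2×CN = -2; 1×I = -1; 1×H2O neutral; sum -3.
Hg + (-3) = 1− ⇒ Hg is +2.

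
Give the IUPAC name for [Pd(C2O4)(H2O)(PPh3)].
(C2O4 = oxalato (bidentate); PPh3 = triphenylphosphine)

aquaoxalato(triphenylphosphine)palladium(II)

There is no counter-ion, so the complex is neutral overall.
Ligand charges: 1×aqua (neutral), 1×oxalato (-2 each), 1×triphenylphosphine (neutral); total -2. So Pd + (-2) = 0, giving Pd = +2.
Ligands are named alphabetically: aqua before oxalato before triphenylphosphine.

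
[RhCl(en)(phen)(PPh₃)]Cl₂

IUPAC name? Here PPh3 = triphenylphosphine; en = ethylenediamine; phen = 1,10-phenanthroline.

chloro(ethylenediamine)(1,10-phenanthroline)(triphenylphosphine)rhodium(III) chloride

The 2 chloride counter-ions carry a total charge of -2, so each complex ion is 2+.
Ligand charges: 1×triphenylphosphine (neutral), 1×chloro (-1 each), 1×ethylenediamine (neutral), 1×1,10-phenanthroline (neutral); total -1. So Rh + (-1) = 2+, giving Rh = +3.
Ligands are named alphabetically: chloro before ethylenediamine before phenanthroline before triphenylphosphine.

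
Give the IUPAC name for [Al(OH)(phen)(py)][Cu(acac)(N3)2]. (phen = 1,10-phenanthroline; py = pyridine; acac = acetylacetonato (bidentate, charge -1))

hydroxo(1,10-phenanthroline)(pyridine)aluminium(III) (acetylacetonato)diazidocuprate(I)

Both ions are complex: the cation is named first with the plain metal name, the anion second with the -ate form; each ion's ligands are alphabetised independently.
Aluminium is always +3 in its complexes; the cation's ligand charges sum to -1, so the complex cation is 2+.
A 1:1 salt means the anion carries the equal and opposite charge, 2−.
Anion: ligand charges sum to -3; for the ion to be 2−, Cu = +1.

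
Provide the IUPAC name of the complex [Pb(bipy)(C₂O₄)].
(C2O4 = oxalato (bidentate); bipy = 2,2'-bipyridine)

(2,2'-bipyridine)oxalatolead(II)

There is no counter-ion, so the complex is neutral overall.
Ligand charges: 1×oxalato (-2 each), 1×2,2'-bipyridine (neutral); total -2. So Pb + (-2) = 0, giving Pb = +2.
Ligands are named alphabetically: bipyridine before oxalato.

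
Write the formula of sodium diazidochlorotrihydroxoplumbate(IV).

Ligands: 3 hydroxo (OH, -1), 1 chloro (Cl, -1), 2 azido (N3, -1). Ligand charge sum = -6.
With Pb in oxidation state +4, the complex ion is [Pb...]^2−.
Charge balance with sodium (+1) requires 1 complex ion per 2 sodium.

Na2[PbCl(N3)2(OH)3]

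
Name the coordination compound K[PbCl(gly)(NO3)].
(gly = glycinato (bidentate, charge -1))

The 1 potassium counter-ion carries a total charge of +1, so each complex ion is 1−.
Ligand charges: 1×chloro (-1 each), 1×glycinato (-1 each), 1×nitrato (-1 each); total -3. So Pb + (-3) = 1−, giving Pb = +2.
The complex ion is anionic, so lead takes the -ate form plumbate(II).

potassium chloro(glycinato)nitratoplumbate(II)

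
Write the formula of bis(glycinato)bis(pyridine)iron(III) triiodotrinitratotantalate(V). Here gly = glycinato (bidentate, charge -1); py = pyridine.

[Fe(gly)2(py)2][TaI3(NO3)3]

Cation [Fe…]: ligand charges -2, Fe(III) ⇒ ion charge 1+.
Anion [Ta…]: ligand charges -6, Ta(V) ⇒ ion charge 1−.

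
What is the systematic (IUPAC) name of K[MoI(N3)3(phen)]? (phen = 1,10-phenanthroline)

The 1 potassium counter-ion carries a total charge of +1, so each complex ion is 1−.
Ligand charges: 3×azido (-1 each), 1×1,10-phenanthroline (neutral), 1×iodo (-1 each); total -4. So Mo + (-4) = 1−, giving Mo = +3.
Ligands are named alphabetically: azido before iodo before phenanthroline.
The complex ion is anionic, so molybdenum takes the -ate form molybdate(III).

potassium triazidoiodo(1,10-phenanthroline)molybdate(III)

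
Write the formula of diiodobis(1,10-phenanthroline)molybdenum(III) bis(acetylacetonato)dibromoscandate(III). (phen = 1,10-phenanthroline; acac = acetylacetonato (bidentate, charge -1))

Cation [Mo…]: ligand charges -2, Mo(III) ⇒ ion charge 1+.
Anion [Sc…]: ligand charges -4, Sc(III) ⇒ ion charge 1−.
One 1+ cation balances one 1− anion.

[MoI2(phen)2][Sc(acac)2Br2]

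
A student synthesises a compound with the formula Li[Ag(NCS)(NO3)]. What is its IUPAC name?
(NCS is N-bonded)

lithium isothiocyanatonitratoargentate(I)

The 1 lithium counter-ion carries a total charge of +1, so each complex ion is 1−.
Ligand charges: 1×nitrato (-1 each), 1×isothiocyanato (-1 each); total -2. So Ag + (-2) = 1−, giving Ag = +1.
Ligands are named alphabetically: isothiocyanato before nitrato.
The complex ion is anionic, so silver takes the -ate form argentate(I).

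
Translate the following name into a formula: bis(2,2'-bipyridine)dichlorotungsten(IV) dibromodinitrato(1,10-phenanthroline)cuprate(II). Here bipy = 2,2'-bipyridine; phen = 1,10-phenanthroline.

Cation [W…]: ligand charges -2, W(IV) ⇒ ion charge 2+.
Anion [Cu…]: ligand charges -4, Cu(II) ⇒ ion charge 2−.
One 2+ cation balances one 2− anion.

[W(bipy)2Cl2][CuBr2(NO3)2(phen)]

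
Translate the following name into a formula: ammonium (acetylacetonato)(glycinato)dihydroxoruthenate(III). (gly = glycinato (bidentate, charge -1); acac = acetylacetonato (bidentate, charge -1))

NH4[Ru(acac)(gly)(OH)2]

Ligands: 1 glycinato (gly, -1), 1 acetylacetonato (acac, -1), 2 hydroxo (OH, -1). Ligand charge sum = -4.
Charge balance with ammonium (+1) requires 1 complex ion per 1 ammonium.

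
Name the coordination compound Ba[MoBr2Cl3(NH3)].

barium amminedibromotrichloromolybdate(III)

The 1 barium counter-ion carries a total charge of +2, so each complex ion is 2−.
Ligand charges: 1×ammine (neutral), 2×bromo (-1 each), 3×chloro (-1 each); total -5. So Mo + (-5) = 2−, giving Mo = +3.
Ligands are named alphabetically: ammine before bromo before chloro.
The complex ion is anionic, so molybdenum takes the -ate form molybdate(III).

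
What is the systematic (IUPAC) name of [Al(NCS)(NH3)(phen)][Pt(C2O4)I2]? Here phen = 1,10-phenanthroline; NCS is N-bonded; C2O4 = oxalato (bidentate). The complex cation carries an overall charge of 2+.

ammineisothiocyanato(1,10-phenanthroline)aluminium(III) diiodooxalatoplatinate(II)

Both ions are complex: the cation is named first with the plain metal name, the anion second with the -ate form; each ion's ligands are alphabetised independently.
The complex cation is given as 2+; its ligand charges sum to -1, so Al = +3.
A 1:1 salt means the anion carries the equal and opposite charge, 2−.
Anion: ligand charges sum to -4; for the ion to be 2−, Pt = +2.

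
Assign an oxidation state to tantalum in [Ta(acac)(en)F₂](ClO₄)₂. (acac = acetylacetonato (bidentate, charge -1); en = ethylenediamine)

2 perchlorate outside the brackets (-1 each) → the complex ion is 2+.
Ligand charges: 2×F = -2; 1×acac = -1; 1×en neutral; sum -3.
Ta + (-3) = 2+ ⇒ Ta is +5.

+5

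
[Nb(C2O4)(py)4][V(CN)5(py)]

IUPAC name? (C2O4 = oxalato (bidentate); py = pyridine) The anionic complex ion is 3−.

oxalatotetrakis(pyridine)niobium(V) pentacyano(pyridine)vanadate(II)

Both ions are complex: the cation is named first with the plain metal name, the anion second with the -ate form; each ion's ligands are alphabetised independently.
The complex anion is given as 3−; its ligand charges sum to -5, so V = +2.
A 1:1 salt means the cation carries the equal and opposite charge, 3+.
Cation: ligand charges sum to -2; for the ion to be 3+, Nb = +5.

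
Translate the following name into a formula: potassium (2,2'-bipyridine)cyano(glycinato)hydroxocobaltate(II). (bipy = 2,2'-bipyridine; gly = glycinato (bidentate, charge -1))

Ligands: 1 2,2'-bipyridine (bipy, neutral), 1 hydroxo (OH, -1), 1 cyano (CN, -1), 1 glycinato (gly, -1). Ligand charge sum = -3.
With Co in oxidation state +2, the complex ion is [Co...]^1−.
Charge balance with potassium (+1) requires 1 complex ion per 1 potassium.

K[Co(bipy)(CN)(gly)(OH)]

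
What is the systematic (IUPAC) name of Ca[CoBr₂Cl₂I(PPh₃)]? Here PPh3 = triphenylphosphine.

The 1 calcium counter-ion carries a total charge of +2, so each complex ion is 2−.
Ligand charges: 1×iodo (-1 each), 2×chloro (-1 each), 2×bromo (-1 each), 1×triphenylphosphine (neutral); total -5. So Co + (-5) = 2−, giving Co = +3.
The complex ion is anionic, so cobalt takes the -ate form cobaltate(III).

calcium dibromodichloroiodo(triphenylphosphine)cobaltate(III)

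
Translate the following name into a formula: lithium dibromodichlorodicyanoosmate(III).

Li3[OsBr2Cl2(CN)2]

Ligands: 2 cyano (CN, -1), 2 bromo (Br, -1), 2 chloro (Cl, -1). Ligand charge sum = -6.
Charge balance with lithium (+1) requires 1 complex ion per 3 lithium.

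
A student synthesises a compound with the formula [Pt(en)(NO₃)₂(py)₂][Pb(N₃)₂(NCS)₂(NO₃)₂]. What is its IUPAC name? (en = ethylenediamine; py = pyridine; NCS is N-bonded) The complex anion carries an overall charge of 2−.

(ethylenediamine)dinitratobis(pyridine)platinum(IV) diazidodiisothiocyanatodinitratoplumbate(IV)

The complex anion is given as 2−; its ligand charges sum to -6, so Pb = +4.
A 1:1 salt means the cation carries the equal and opposite charge, 2+.
Cation: ligand charges sum to -2; for the ion to be 2+, Pt = +4.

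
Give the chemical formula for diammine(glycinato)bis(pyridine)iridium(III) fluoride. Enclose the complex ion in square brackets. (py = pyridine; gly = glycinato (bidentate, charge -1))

Ligands: 2 pyridine (py, neutral), 1 glycinato (gly, -1), 2 ammine (NH3, neutral). Ligand charge sum = -1.
With Ir in oxidation state +3, the complex ion is [Ir...]^2+.
Charge balance with fluoride (-1) requires 1 complex ion per 2 fluoride.

[Ir(gly)(NH3)2(py)2]F2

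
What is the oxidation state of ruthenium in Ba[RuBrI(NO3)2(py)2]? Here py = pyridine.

1 barium outside the brackets (+2 each) → the complex ion is 2−.
Ligand charges: 1×Br = -1; 2×NO3 = -2; 2×py neutral; 1×I = -1; sum -4.
Ru + (-4) = 2− ⇒ Ru is +2.

+2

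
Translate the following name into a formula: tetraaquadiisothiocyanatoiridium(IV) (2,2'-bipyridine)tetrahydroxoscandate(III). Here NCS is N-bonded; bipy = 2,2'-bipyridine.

Cation [Ir…]: ligand charges -2, Ir(IV) ⇒ ion charge 2+.
Anion [Sc…]: ligand charges -4, Sc(III) ⇒ ion charge 1−.
One 2+ cation requires 2 of the 1− anion.

[Ir(H2O)4(NCS)2][Sc(bipy)(OH)4]2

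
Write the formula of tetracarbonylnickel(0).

Ligands: 4 carbonyl (CO, neutral). Ligand charge sum = 0.
With Ni in oxidation state 0, the complex ion is [Ni...].

[Ni(CO)4]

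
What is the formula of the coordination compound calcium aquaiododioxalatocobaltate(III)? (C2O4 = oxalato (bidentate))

Ligands: 1 aqua (H2O, neutral), 2 oxalato (C2O4, -2), 1 iodo (I, -1). Ligand charge sum = -5.
With Co in oxidation state +3, the complex ion is [Co...]^2−.
Charge balance with calcium (+2) requires 1 complex ion per 1 calcium.

Ca[Co(C2O4)2(H2O)I]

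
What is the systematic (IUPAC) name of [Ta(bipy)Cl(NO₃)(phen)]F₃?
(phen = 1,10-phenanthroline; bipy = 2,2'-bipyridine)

(2,2'-bipyridine)chloronitrato(1,10-phenanthroline)tantalum(V) fluoride

The 3 fluoride counter-ions carry a total charge of -3, so each complex ion is 3+.
Ligand charges: 1×1,10-phenanthroline (neutral), 1×nitrato (-1 each), 1×chloro (-1 each), 1×2,2'-bipyridine (neutral); total -2. So Ta + (-2) = 3+, giving Ta = +5.
Ligands are named alphabetically: bipyridine before chloro before nitrato before phenanthroline.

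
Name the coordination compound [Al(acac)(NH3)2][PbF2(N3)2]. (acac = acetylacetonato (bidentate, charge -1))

(acetylacetonato)diamminealuminium(III) diazidodifluoroplumbate(II)

Both ions are complex: the cation is named first with the plain metal name, the anion second with the -ate form; each ion's ligands are alphabetised independently.
Aluminium is always +3 in its complexes; the cation's ligand charges sum to -1, so the complex cation is 2+.
A 1:1 salt means the anion carries the equal and opposite charge, 2−.
Anion: ligand charges sum to -4; for the ion to be 2−, Pb = +2.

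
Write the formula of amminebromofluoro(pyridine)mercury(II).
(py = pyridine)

Ligands: 1 pyridine (py, neutral), 1 bromo (Br, -1), 1 fluoro (F, -1), 1 ammine (NH3, neutral). Ligand charge sum = -2.
With Hg in oxidation state +2, the complex ion is [Hg...].

[HgBrF(NH3)(py)]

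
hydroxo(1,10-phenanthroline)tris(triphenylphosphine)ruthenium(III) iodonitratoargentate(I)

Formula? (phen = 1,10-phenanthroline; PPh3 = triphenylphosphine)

Cation [Ru…]: ligand charges -1, Ru(III) ⇒ ion charge 2+.
Anion [Ag…]: ligand charges -2, Ag(I) ⇒ ion charge 1−.
One 2+ cation requires 2 of the 1− anion.

[Ru(OH)(phen)(PPh3)3][AgI(NO3)]2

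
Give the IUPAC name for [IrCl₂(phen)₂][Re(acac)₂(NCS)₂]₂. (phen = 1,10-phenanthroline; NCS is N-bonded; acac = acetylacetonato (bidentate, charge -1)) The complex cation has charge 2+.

The complex cation is given as 2+; its ligand charges sum to -2, so Ir = +4.
With 2 anions per cation, each anion must be 2/2 = 1−.
Anion: ligand charges sum to -4; for the ion to be 1−, Re = +3.

dichlorobis(1,10-phenanthroline)iridium(IV) bis(acetylacetonato)diisothiocyanatorhenate(III)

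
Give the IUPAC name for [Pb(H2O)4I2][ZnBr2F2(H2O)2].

Zinc is always +2 in its complexes; the anion's ligand charges sum to -4, so the complex anion is 2−.
A 1:1 salt means the cation carries the equal and opposite charge, 2+.
Cation: ligand charges sum to -2; for the ion to be 2+, Pb = +4.

tetraaquadiiodolead(IV) diaquadibromodifluorozincate(II)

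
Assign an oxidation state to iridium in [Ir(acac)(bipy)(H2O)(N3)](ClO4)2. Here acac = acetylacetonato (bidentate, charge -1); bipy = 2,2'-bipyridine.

2 perchlorate outside the brackets (-1 each) → the complex ion is 2+.
Ligand charges: 1×acac = -1; 1×H2O neutral; 1×N3 = -1; 1×bipy neutral; sum -2.
Ir + (-2) = 2+ ⇒ Ir is +4.

+4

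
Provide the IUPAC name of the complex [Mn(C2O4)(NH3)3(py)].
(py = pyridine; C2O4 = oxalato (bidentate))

triammineoxalato(pyridine)manganese(II)

There is no counter-ion, so the complex is neutral overall.
Ligand charges: 1×pyridine (neutral), 1×oxalato (-2 each), 3×ammine (neutral); total -2. So Mn + (-2) = 0, giving Mn = +2.
Ligands are named alphabetically: ammine before oxalato before pyridine.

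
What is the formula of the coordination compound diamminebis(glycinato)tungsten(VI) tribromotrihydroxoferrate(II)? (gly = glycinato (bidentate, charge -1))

Cation [W…]: ligand charges -2, W(VI) ⇒ ion charge 4+.
Anion [Fe…]: ligand charges -6, Fe(II) ⇒ ion charge 4−.
One 4+ cation balances one 4− anion.

[W(gly)2(NH3)2][FeBr3(OH)3]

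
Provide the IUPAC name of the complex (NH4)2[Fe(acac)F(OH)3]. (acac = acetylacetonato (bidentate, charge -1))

ammonium (acetylacetonato)fluorotrihydroxoferrate(III)

The 2 ammonium counter-ions carry a total charge of +2, so each complex ion is 2−.
Ligand charges: 3×hydroxo (-1 each), 1×acetylacetonato (-1 each), 1×fluoro (-1 each); total -5. So Fe + (-5) = 2−, giving Fe = +3.
Ligands are named alphabetically: acetylacetonato before fluoro before hydroxo.
The complex ion is anionic, so iron takes the -ate form ferrate(III).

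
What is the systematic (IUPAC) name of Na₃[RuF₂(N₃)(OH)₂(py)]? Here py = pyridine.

sodium azidodifluorodihydroxo(pyridine)ruthenate(II)

The 3 sodium counter-ions carry a total charge of +3, so each complex ion is 3−.
Ligand charges: 2×hydroxo (-1 each), 1×azido (-1 each), 1×pyridine (neutral), 2×fluoro (-1 each); total -5. So Ru + (-5) = 3−, giving Ru = +2.
The complex ion is anionic, so ruthenium takes the -ate form ruthenate(II).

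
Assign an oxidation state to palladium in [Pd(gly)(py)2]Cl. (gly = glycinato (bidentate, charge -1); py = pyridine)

+2

1 chloride outside the brackets (-1 each) → the complex ion is 1+.
Ligand charges: 1×gly = -1; 2×py neutral; sum -1.
Pd + (-1) = 1+ ⇒ Pd is +2.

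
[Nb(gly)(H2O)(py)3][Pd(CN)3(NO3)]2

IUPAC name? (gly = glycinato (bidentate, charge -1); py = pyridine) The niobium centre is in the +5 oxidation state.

Both ions are complex: the cation is named first with the plain metal name, the anion second with the -ate form; each ion's ligands are alphabetised independently.
Nb is given as +5; the cation's ligand charges sum to -1, so the complex cation is 4+.
With 2 anions per cation, each anion must be 4/2 = 2−.
Anion: ligand charges sum to -4; for the ion to be 2−, Pd = +2.

aqua(glycinato)tris(pyridine)niobium(V) tricyanonitratopalladate(II)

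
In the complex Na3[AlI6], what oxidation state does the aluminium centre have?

+3

3 sodium outside the brackets (+1 each) → the complex ion is 3−.
Ligand charges: 6×I = -6; sum -6.
Al + (-6) = 3− ⇒ Al is +3.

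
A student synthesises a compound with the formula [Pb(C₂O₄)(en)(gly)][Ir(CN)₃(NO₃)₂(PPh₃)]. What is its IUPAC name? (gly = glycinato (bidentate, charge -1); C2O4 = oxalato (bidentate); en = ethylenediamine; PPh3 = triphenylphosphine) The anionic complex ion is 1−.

Both ions are complex: the cation is named first with the plain metal name, the anion second with the -ate form; each ion's ligands are alphabetised independently.
The complex anion is given as 1−; its ligand charges sum to -5, so Ir = +4.
A 1:1 salt means the cation carries the equal and opposite charge, 1+.
Cation: ligand charges sum to -3; for the ion to be 1+, Pb = +4.

(ethylenediamine)(glycinato)oxalatolead(IV) tricyanodinitrato(triphenylphosphine)iridate(IV)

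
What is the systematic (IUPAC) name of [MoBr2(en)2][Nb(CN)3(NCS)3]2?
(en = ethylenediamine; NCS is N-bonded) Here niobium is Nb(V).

dibromobis(ethylenediamine)molybdenum(IV) tricyanotriisothiocyanatoniobate(V)

Nb is given as +5; the anion's ligand charges sum to -6, so the complex anion is 1−.
With 2 anions per cation, the cation must be 2×1 = 2+.
Cation: ligand charges sum to -2; for the ion to be 2+, Mo = +4.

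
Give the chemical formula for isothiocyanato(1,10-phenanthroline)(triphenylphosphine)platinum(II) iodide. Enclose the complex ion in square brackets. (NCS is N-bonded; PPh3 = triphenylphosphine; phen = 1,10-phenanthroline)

[Pt(NCS)(phen)(PPh3)]I

Ligands: 1 isothiocyanato (NCS, -1), 1 triphenylphosphine (PPh3, neutral), 1 1,10-phenanthroline (phen, neutral). Ligand charge sum = -1.
With Pt in oxidation state +2, the complex ion is [Pt...]^1+.
Charge balance with iodide (-1) requires 1 complex ion per 1 iodide.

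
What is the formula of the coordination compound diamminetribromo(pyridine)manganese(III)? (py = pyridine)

[MnBr3(NH3)2(py)]

Ligands: 1 pyridine (py, neutral), 2 ammine (NH3, neutral), 3 bromo (Br, -1). Ligand charge sum = -3.
With Mn in oxidation state +3, the complex ion is [Mn...].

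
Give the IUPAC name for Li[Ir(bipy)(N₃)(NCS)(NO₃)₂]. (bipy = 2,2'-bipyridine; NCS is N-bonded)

The 1 lithium counter-ion carries a total charge of +1, so each complex ion is 1−.
Ligand charges: 2×nitrato (-1 each), 1×2,2'-bipyridine (neutral), 1×isothiocyanato (-1 each), 1×azido (-1 each); total -4. So Ir + (-4) = 1−, giving Ir = +3.
The complex ion is anionic, so iridium takes the -ate form iridate(III).

lithium azido(2,2'-bipyridine)isothiocyanatodinitratoiridate(III)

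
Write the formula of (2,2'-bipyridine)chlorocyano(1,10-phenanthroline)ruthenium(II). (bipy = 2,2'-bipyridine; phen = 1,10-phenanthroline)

Ligands: 1 cyano (CN, -1), 1 2,2'-bipyridine (bipy, neutral), 1 1,10-phenanthroline (phen, neutral), 1 chloro (Cl, -1). Ligand charge sum = -2.
With Ru in oxidation state +2, the complex ion is [Ru...].

[Ru(bipy)Cl(CN)(phen)]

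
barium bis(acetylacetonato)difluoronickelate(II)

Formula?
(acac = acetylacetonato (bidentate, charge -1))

Ligands: 2 fluoro (F, -1), 2 acetylacetonato (acac, -1). Ligand charge sum = -4.
Charge balance with barium (+2) requires 1 complex ion per 1 barium.

Ba[Ni(acac)2F2]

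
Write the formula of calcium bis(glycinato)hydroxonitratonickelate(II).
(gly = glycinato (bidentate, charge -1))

Ca[Ni(gly)2(NO3)(OH)]

Ligands: 1 nitrato (NO3, -1), 2 glycinato (gly, -1), 1 hydroxo (OH, -1). Ligand charge sum = -4.
Charge balance with calcium (+2) requires 1 complex ion per 1 calcium.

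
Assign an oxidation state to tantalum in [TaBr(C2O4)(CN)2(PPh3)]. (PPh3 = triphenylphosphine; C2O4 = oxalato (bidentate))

+5

No counter-ion: the bracketed complex is neutral.
Ligand charges: 2×CN = -2; 1×Br = -1; 1×PPh3 neutral; 1×C2O4 = -2; sum -5.
Ta + (-5) = 0 ⇒ Ta is +5.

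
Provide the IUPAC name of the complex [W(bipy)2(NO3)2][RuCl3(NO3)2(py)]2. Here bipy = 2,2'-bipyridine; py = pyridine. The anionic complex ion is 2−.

bis(2,2'-bipyridine)dinitratotungsten(VI) trichlorodinitrato(pyridine)ruthenate(III)

Both ions are complex: the cation is named first with the plain metal name, the anion second with the -ate form; each ion's ligands are alphabetised independently.
The complex anion is given as 2−; its ligand charges sum to -5, so Ru = +3.
With 2 anions per cation, the cation must be 2×2 = 4+.
Cation: ligand charges sum to -2; for the ion to be 4+, W = +6.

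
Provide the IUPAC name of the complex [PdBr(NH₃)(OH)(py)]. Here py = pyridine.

There is no counter-ion, so the complex is neutral overall.
Ligand charges: 1×bromo (-1 each), 1×ammine (neutral), 1×pyridine (neutral), 1×hydroxo (-1 each); total -2. So Pd + (-2) = 0, giving Pd = +2.
Ligands are named alphabetically: ammine before bromo before hydroxo before pyridine.

amminebromohydroxo(pyridine)palladium(II)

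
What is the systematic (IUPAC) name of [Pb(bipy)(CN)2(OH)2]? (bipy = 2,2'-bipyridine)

(2,2'-bipyridine)dicyanodihydroxolead(IV)

There is no counter-ion, so the complex is neutral overall.
Ligand charges: 2×cyano (-1 each), 1×2,2'-bipyridine (neutral), 2×hydroxo (-1 each); total -4. So Pb + (-4) = 0, giving Pb = +4.
Ligands are named alphabetically: bipyridine before cyano before hydroxo.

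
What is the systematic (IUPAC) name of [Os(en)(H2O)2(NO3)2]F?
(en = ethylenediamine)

The 1 fluoride counter-ion carries a total charge of -1, so each complex ion is 1+.
Ligand charges: 2×aqua (neutral), 1×ethylenediamine (neutral), 2×nitrato (-1 each); total -2. So Os + (-2) = 1+, giving Os = +3.
Ligands are named alphabetically: aqua before ethylenediamine before nitrato.

diaqua(ethylenediamine)dinitratoosmium(III) fluoride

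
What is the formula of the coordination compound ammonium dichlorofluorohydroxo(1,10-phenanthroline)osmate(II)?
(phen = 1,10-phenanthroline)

(NH4)2[OsCl2F(OH)(phen)]

Ligands: 1 hydroxo (OH, -1), 1 1,10-phenanthroline (phen, neutral), 2 chloro (Cl, -1), 1 fluoro (F, -1). Ligand charge sum = -4.
Charge balance with ammonium (+1) requires 1 complex ion per 2 ammonium.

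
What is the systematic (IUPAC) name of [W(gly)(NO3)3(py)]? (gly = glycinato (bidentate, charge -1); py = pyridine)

(glycinato)trinitrato(pyridine)tungsten(IV)

There is no counter-ion, so the complex is neutral overall.
Ligand charges: 3×nitrato (-1 each), 1×glycinato (-1 each), 1×pyridine (neutral); total -4. So W + (-4) = 0, giving W = +4.
Ligands are named alphabetically: glycinato before nitrato before pyridine.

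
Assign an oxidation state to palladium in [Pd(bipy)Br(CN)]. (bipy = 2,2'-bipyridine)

No counter-ion: the bracketed complex is neutral.
Ligand charges: 1×Br = -1; 1×bipy neutral; 1×CN = -1; sum -2.
Pd + (-2) = 0 ⇒ Pd is +2.

+2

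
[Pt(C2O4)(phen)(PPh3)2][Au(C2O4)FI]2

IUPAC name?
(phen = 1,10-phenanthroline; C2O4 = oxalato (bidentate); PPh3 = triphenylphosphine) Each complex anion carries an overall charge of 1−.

Both ions are complex: the cation is named first with the plain metal name, the anion second with the -ate form; each ion's ligands are alphabetised independently.
The complex anion is given as 1−; its ligand charges sum to -4, so Au = +3.
With 2 anions per cation, the cation must be 2×1 = 2+.
Cation: ligand charges sum to -2; for the ion to be 2+, Pt = +4.

oxalato(1,10-phenanthroline)bis(triphenylphosphine)platinum(IV) fluoroiodooxalatoaurate(III)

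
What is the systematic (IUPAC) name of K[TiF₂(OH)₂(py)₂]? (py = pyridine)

The 1 potassium counter-ion carries a total charge of +1, so each complex ion is 1−.
Ligand charges: 2×fluoro (-1 each), 2×pyridine (neutral), 2×hydroxo (-1 each); total -4. So Ti + (-4) = 1−, giving Ti = +3.
The complex ion is anionic, so titanium takes the -ate form titanate(III).

potassium difluorodihydroxobis(pyridine)titanate(III)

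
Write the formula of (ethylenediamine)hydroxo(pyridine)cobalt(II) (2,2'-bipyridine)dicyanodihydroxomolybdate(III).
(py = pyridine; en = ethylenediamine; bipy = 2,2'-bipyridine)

[Co(en)(OH)(py)][Mo(bipy)(CN)2(OH)2]

Cation [Co…]: ligand charges -1, Co(II) ⇒ ion charge 1+.
Anion [Mo…]: ligand charges -4, Mo(III) ⇒ ion charge 1−.
One 1+ cation balances one 1− anion.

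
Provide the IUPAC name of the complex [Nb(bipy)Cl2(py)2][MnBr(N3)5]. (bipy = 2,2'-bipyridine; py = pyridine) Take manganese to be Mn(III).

Both ions are complex: the cation is named first with the plain metal name, the anion second with the -ate form; each ion's ligands are alphabetised independently.
Mn is given as +3; the anion's ligand charges sum to -6, so the complex anion is 3−.
A 1:1 salt means the cation carries the equal and opposite charge, 3+.
Cation: ligand charges sum to -2; for the ion to be 3+, Nb = +5.

(2,2'-bipyridine)dichlorobis(pyridine)niobium(V) pentaazidobromomanganate(III)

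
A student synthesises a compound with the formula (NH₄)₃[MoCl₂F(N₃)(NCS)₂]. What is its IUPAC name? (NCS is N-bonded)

The 3 ammonium counter-ions carry a total charge of +3, so each complex ion is 3−.
Ligand charges: 1×azido (-1 each), 1×fluoro (-1 each), 2×isothiocyanato (-1 each), 2×chloro (-1 each); total -6. So Mo + (-6) = 3−, giving Mo = +3.
Ligands are named alphabetically: azido before chloro before fluoro before isothiocyanato.
The complex ion is anionic, so molybdenum takes the -ate form molybdate(III).

ammonium azidodichlorofluorodiisothiocyanatomolybdate(III)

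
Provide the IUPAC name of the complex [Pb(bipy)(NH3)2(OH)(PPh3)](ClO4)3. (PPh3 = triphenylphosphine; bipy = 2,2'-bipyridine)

The 3 perchlorate counter-ions carry a total charge of -3, so each complex ion is 3+.
Ligand charges: 1×hydroxo (-1 each), 1×triphenylphosphine (neutral), 1×2,2'-bipyridine (neutral), 2×ammine (neutral); total -1. So Pb + (-1) = 3+, giving Pb = +4.
Ligands are named alphabetically: ammine before bipyridine before hydroxo before triphenylphosphine.

diammine(2,2'-bipyridine)hydroxo(triphenylphosphine)lead(IV) perchlorate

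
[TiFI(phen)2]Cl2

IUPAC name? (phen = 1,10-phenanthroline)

fluoroiodobis(1,10-phenanthroline)titanium(IV) chloride

The 2 chloride counter-ions carry a total charge of -2, so each complex ion is 2+.
Ligand charges: 1×fluoro (-1 each), 2×1,10-phenanthroline (neutral), 1×iodo (-1 each); total -2. So Ti + (-2) = 2+, giving Ti = +4.
Ligands are named alphabetically: fluoro before iodo before phenanthroline.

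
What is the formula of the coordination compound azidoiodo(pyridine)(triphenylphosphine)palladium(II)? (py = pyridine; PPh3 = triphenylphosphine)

[PdI(N3)(PPh3)(py)]

Ligands: 1 pyridine (py, neutral), 1 triphenylphosphine (PPh3, neutral), 1 iodo (I, -1), 1 azido (N3, -1). Ligand charge sum = -2.
With Pd in oxidation state +2, the complex ion is [Pd...].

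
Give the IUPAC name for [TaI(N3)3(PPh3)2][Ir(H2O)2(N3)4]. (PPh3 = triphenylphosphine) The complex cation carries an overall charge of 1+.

The complex cation is given as 1+; its ligand charges sum to -4, so Ta = +5.
A 1:1 salt means the anion carries the equal and opposite charge, 1−.
Anion: ligand charges sum to -4; for the ion to be 1−, Ir = +3.

triazidoiodobis(triphenylphosphine)tantalum(V) diaquatetraazidoiridate(III)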